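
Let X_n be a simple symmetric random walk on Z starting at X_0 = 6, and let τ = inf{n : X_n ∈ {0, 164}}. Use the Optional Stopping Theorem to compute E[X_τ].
E[X_τ] = 6

X_n is a martingale and τ is a bounded-mean stopping time (indeed τ is finite a.s. with bounded expectation since the walk is in a bounded region). By the OST, E[X_τ] = E[X_0] = 6. Equivalently: E[X_τ] = 164 · P(hit 164 first) + 0 · P(hit 0 first) = 164 · (6/164) = 6.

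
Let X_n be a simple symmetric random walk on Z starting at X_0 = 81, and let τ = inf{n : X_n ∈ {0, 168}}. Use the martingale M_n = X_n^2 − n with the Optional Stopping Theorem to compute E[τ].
E[τ] = 7047

M_n = X_n^2 − n is a martingale (since E[X_{n+1}^2 | F_n] = X_n^2 + 1). By OST (τ has finite mean in a bounded region), E[M_τ] = E[M_0] = X_0^2 − 0 = 81^2 = 6561. Also E[M_τ] = E[X_τ^2] − E[τ]. The walk exits at 0 or 168, with P(hit 168 first) = 81/168, so E[X_τ^2] = 168^2 · 81/168 + 0 = 13608. Thus E[τ] = E[X_τ^2] − E[M_τ] = 13608 − 6561 = 7047 = 81(168 − 81) = 7047.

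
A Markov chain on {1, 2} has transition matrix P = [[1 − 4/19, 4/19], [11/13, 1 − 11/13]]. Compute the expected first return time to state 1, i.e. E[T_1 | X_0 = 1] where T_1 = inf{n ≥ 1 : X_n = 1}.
E[T_1 | X_0 = 1] = 1/π_1 = 261/209

For an irreducible recurrent Markov chain with stationary distribution π, E[T_i | X_0 = i] = 1/π_i (Kac's formula). Here π_1 = (11/13)/(4/19 + 11/13) = (11/13)/(261/247) = 209/261, so E[T_1 | X_0 = 1] = 1/π_1 = (4/19 + 11/13)/(11/13) = (261/247)/(11/13) = 261/209.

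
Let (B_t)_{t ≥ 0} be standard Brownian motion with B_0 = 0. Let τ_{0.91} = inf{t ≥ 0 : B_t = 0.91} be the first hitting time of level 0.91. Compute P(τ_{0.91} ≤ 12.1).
P(τ_{0.91} ≤ 12.1) = 2(1 − Φ(0.91/√12.1)) = 2(1 − Φ(0.2616)) ≈ 0.7936

By the reflection principle for standard BM, P(τ_b ≤ t) = 2 · P(B_t ≥ b). Since B_t ~ N(0, t), P(B_t ≥ 0.91) = 1 − Φ(0.91/√t) = 1 − Φ(0.91/√12.1) = 1 − Φ(0.2616) ≈ 0.39681. Doubling: P(τ_{0.91} ≤ 12.1) ≈ 2 · 0.39681 = 0.79362 ≈ 0.7936.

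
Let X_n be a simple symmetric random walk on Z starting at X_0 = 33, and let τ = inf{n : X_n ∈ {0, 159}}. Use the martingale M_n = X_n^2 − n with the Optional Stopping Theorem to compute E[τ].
E[τ] = 4158

M_n = X_n^2 − n is a martingale (since E[X_{n+1}^2 | F_n] = X_n^2 + 1). By OST (τ has finite mean in a bounded region), E[M_τ] = E[M_0] = X_0^2 − 0 = 33^2 = 1089. Also E[M_τ] = E[X_τ^2] − E[τ]. The walk exits at 0 or 159, with P(hit 159 first) = 33/159, so E[X_τ^2] = 159^2 · 33/159 + 0 = 5247. Thus E[τ] = E[X_τ^2] − E[M_τ] = 5247 − 1089 = 4158 = 33(159 − 33) = 4158.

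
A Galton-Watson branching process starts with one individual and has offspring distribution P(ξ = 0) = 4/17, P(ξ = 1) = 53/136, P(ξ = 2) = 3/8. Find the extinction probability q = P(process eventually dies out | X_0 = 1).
q = 32/51

The pgf is f(s) = 4/17 + 53/136·s + 3/8·s². The extinction probability q is the smallest fixed point of f in [0, 1]. Setting s = f(s):
  3/8·s² + (53/136 − 1)·s + 4/17 = 0
  3/8·s² − (4/17 + 3/8)·s + 4/17 = 0
which factors as (s − 1)·(3/8·s − 4/17) = 0, giving roots s = 1 and s = (4/17)/(3/8) = 32/51.
Mean offspring μ = 53/136 + 2·3/8 = 155/136 > 1 (supercritical), so q < 1. The extinction probability is the smaller root: q = (4/17)/(3/8) = 32/51.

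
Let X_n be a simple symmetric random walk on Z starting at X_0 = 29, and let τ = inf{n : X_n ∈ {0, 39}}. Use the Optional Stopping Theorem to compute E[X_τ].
E[X_τ] = 29

X_n is a martingale and τ is a bounded-mean stopping time (indeed τ is finite a.s. with bounded expectation since the walk is in a bounded region). By the OST, E[X_τ] = E[X_0] = 29. Equivalently: E[X_τ] = 39 · P(hit 39 first) + 0 · P(hit 0 first) = 39 · (29/39) = 29.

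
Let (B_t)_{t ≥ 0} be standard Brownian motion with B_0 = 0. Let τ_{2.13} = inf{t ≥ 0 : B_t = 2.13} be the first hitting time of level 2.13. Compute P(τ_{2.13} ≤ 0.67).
P(τ_{2.13} ≤ 0.67) = 2(1 − Φ(2.13/√0.67)) = 2(1 − Φ(2.6022)) ≈ 0.0093

By the reflection principle for standard BM, P(τ_b ≤ t) = 2 · P(B_t ≥ b). Since B_t ~ N(0, t), P(B_t ≥ 2.13) = 1 − Φ(2.13/√t) = 1 − Φ(2.13/√0.67) = 1 − Φ(2.6022) ≈ 0.00463. Doubling: P(τ_{2.13} ≤ 0.67) ≈ 2 · 0.00463 = 0.00926 ≈ 0.0093.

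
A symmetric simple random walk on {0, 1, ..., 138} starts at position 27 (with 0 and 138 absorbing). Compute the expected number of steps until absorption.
E[τ | X_0 = 27] = 2997

Let v_k = E[τ | X_0 = k]. Boundary: v_0 = v_138 = 0. Recurrence: v_k = 1 + (v_{k-1} + v_{k+1})/2 for 1 ≤ k ≤ 137. The particular solution to v_k − (v_{k-1} + v_{k+1})/2 = 1 is v_k = −k^2. Adding homogeneous solution A + B k and matching boundaries gives v_k = k (138 − k). Substituting k = 27: v_27 = 27 · 111 = 2997.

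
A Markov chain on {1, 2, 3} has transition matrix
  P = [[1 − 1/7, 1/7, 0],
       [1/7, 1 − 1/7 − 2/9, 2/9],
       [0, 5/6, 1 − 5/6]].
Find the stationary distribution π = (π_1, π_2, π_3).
π = (15/34, 15/34, 2/17)

This is a birth-death chain on three states, which satisfies detailed balance: π_1 · P_{12} = π_2 · P_{21} and π_2 · P_{23} = π_3 · P_{32}.
From π_1 · 1/7 = π_2 · 1/7: π_2/π_1 = (1/7)/(1/7) = 1.
From π_2 · 2/9 = π_3 · 5/6: π_3/π_2 = (2/9)/(5/6) = 4/15.
Take π_1 proportional to 1; then unnormalized π = (1, 1, 4/15). Normalize by dividing by the sum 34/15:
  π = (15/34, 15/34, 2/17).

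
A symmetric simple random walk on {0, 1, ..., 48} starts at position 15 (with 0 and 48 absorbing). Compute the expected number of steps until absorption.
E[τ | X_0 = 15] = 495

Let v_k = E[τ | X_0 = k]. Boundary: v_0 = v_48 = 0. Recurrence: v_k = 1 + (v_{k-1} + v_{k+1})/2 for 1 ≤ k ≤ 47. The particular solution to v_k − (v_{k-1} + v_{k+1})/2 = 1 is v_k = −k^2. Adding homogeneous solution A + B k and matching boundaries gives v_k = k (48 − k). Substituting k = 15: v_15 = 15 · 33 = 495.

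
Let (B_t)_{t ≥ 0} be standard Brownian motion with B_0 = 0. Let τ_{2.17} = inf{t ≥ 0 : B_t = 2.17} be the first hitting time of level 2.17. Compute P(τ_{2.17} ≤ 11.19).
P(τ_{2.17} ≤ 11.19) = 2(1 − Φ(2.17/√11.19)) = 2(1 − Φ(0.6487)) ≈ 0.5165

By the reflection principle for standard BM, P(τ_b ≤ t) = 2 · P(B_t ≥ b). Since B_t ~ N(0, t), P(B_t ≥ 2.17) = 1 − Φ(2.17/√t) = 1 − Φ(2.17/√11.19) = 1 − Φ(0.6487) ≈ 0.25827. Doubling: P(τ_{2.17} ≤ 11.19) ≈ 2 · 0.25827 = 0.51654 ≈ 0.5165.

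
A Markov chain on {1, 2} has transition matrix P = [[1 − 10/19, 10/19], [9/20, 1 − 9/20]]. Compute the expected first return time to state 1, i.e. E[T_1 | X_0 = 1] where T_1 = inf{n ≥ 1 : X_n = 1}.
E[T_1 | X_0 = 1] = 1/π_1 = 371/171

For an irreducible recurrent Markov chain with stationary distribution π, E[T_i | X_0 = i] = 1/π_i (Kac's formula). Here π_1 = (9/20)/(10/19 + 9/20) = (9/20)/(371/380) = 171/371, so E[T_1 | X_0 = 1] = 1/π_1 = (10/19 + 9/20)/(9/20) = (371/380)/(9/20) = 371/171.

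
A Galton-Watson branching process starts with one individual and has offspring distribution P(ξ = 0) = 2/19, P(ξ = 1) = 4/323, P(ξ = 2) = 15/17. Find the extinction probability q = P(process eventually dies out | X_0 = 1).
q = 34/285

The pgf is f(s) = 2/19 + 4/323·s + 15/17·s². The extinction probability q is the smallest fixed point of f in [0, 1]. Setting s = f(s):
  15/17·s² + (4/323 − 1)·s + 2/19 = 0
  15/17·s² − (2/19 + 15/17)·s + 2/19 = 0
which factors as (s − 1)·(15/17·s − 2/19) = 0, giving roots s = 1 and s = (2/19)/(15/17) = 34/285.
Mean offspring μ = 4/323 + 2·15/17 = 574/323 > 1 (supercritical), so q < 1. The extinction probability is the smaller root: q = (2/19)/(15/17) = 34/285.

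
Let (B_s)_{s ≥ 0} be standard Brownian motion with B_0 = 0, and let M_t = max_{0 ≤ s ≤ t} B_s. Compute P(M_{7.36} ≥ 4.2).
P(M_{7.36} ≥ 4.2) = 2·P(B_{7.36} ≥ 4.2) = 2(1 − Φ(4.2/√7.36)) ≈ 0.1216

By the reflection principle for Brownian motion, P(M_t ≥ a) = 2 · P(B_t ≥ a) for a ≥ 0. Since B_t ~ N(0, t), P(B_t ≥ 4.2) = 1 − Φ(4.2/√t) = 1 − Φ(4.2/√7.36) = 1 − Φ(1.5481). So
  P(M_{7.36} ≥ 4.2) = 2(1 − Φ(1.5481)) ≈ 0.1216.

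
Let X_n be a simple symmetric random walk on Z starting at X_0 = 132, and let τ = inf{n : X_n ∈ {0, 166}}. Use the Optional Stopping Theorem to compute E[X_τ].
E[X_τ] = 132

X_n is a martingale and τ is a bounded-mean stopping time (indeed τ is finite a.s. with bounded expectation since the walk is in a bounded region). By the OST, E[X_τ] = E[X_0] = 132. Equivalently: E[X_τ] = 166 · P(hit 166 first) + 0 · P(hit 0 first) = 166 · (132/166) = 132.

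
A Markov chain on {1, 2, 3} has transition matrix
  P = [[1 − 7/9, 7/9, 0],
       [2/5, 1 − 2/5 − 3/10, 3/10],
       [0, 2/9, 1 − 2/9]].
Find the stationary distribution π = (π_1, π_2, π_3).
π = (72/401, 140/401, 189/401)

This is a birth-death chain on three states, which satisfies detailed balance: π_1 · P_{12} = π_2 · P_{21} and π_2 · P_{23} = π_3 · P_{32}.
From π_1 · 7/9 = π_2 · 2/5: π_2/π_1 = (7/9)/(2/5) = 35/18.
From π_2 · 3/10 = π_3 · 2/9: π_3/π_2 = (3/10)/(2/9) = 27/20.
Take π_1 proportional to 1; then unnormalized π = (1, 35/18, 21/8). Normalize by dividing by the sum 401/72:
  π = (72/401, 140/401, 189/401).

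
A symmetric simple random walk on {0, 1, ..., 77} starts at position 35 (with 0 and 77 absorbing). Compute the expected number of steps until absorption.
E[τ | X_0 = 35] = 1470

Let v_k = E[τ | X_0 = k]. Boundary: v_0 = v_77 = 0. Recurrence: v_k = 1 + (v_{k-1} + v_{k+1})/2 for 1 ≤ k ≤ 76. The particular solution to v_k − (v_{k-1} + v_{k+1})/2 = 1 is v_k = −k^2. Adding homogeneous solution A + B k and matching boundaries gives v_k = k (77 − k). Substituting k = 35: v_35 = 35 · 42 = 1470.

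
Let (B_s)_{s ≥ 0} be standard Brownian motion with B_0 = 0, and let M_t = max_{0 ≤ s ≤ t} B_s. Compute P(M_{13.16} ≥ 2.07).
P(M_{13.16} ≥ 2.07) = 2·P(B_{13.16} ≥ 2.07) = 2(1 − Φ(2.07/√13.16)) ≈ 0.5683

By the reflection principle for Brownian motion, P(M_t ≥ a) = 2 · P(B_t ≥ a) for a ≥ 0. Since B_t ~ N(0, t), P(B_t ≥ 2.07) = 1 − Φ(2.07/√t) = 1 − Φ(2.07/√13.16) = 1 − Φ(0.5706). So
  P(M_{13.16} ≥ 2.07) = 2(1 − Φ(0.5706)) ≈ 0.5683.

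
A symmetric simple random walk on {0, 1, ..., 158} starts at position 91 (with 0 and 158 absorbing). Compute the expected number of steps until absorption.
E[τ | X_0 = 91] = 6097

Let v_k = E[τ | X_0 = k]. Boundary: v_0 = v_158 = 0. Recurrence: v_k = 1 + (v_{k-1} + v_{k+1})/2 for 1 ≤ k ≤ 157. The particular solution to v_k − (v_{k-1} + v_{k+1})/2 = 1 is v_k = −k^2. Adding homogeneous solution A + B k and matching boundaries gives v_k = k (158 − k). Substituting k = 91: v_91 = 91 · 67 = 6097.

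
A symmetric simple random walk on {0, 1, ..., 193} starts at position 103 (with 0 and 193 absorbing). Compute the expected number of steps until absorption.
E[τ | X_0 = 103] = 9270

Let v_k = E[τ | X_0 = k]. Boundary: v_0 = v_193 = 0. Recurrence: v_k = 1 + (v_{k-1} + v_{k+1})/2 for 1 ≤ k ≤ 192. The particular solution to v_k − (v_{k-1} + v_{k+1})/2 = 1 is v_k = −k^2. Adding homogeneous solution A + B k and matching boundaries gives v_k = k (193 − k). Substituting k = 103: v_103 = 103 · 90 = 9270.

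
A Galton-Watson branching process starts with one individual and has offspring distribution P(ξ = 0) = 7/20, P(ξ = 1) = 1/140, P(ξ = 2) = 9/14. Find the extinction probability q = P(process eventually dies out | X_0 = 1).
q = 49/90

The pgf is f(s) = 7/20 + 1/140·s + 9/14·s². The extinction probability q is the smallest fixed point of f in [0, 1]. Setting s = f(s):
  9/14·s² + (1/140 − 1)·s + 7/20 = 0
  9/14·s² − (7/20 + 9/14)·s + 7/20 = 0
which factors as (s − 1)·(9/14·s − 7/20) = 0, giving roots s = 1 and s = (7/20)/(9/14) = 49/90.
Mean offspring μ = 1/140 + 2·9/14 = 181/140 > 1 (supercritical), so q < 1. The extinction probability is the smaller root: q = (7/20)/(9/14) = 49/90.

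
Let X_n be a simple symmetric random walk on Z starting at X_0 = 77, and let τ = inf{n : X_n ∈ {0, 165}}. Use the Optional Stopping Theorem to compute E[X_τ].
E[X_τ] = 77

X_n is a martingale and τ is a bounded-mean stopping time (indeed τ is finite a.s. with bounded expectation since the walk is in a bounded region). By the OST, E[X_τ] = E[X_0] = 77. Equivalently: E[X_τ] = 165 · P(hit 165 first) + 0 · P(hit 0 first) = 165 · (77/165) = 77.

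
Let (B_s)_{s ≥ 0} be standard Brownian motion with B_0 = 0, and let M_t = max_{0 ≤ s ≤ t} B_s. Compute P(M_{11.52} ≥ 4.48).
P(M_{11.52} ≥ 4.48) = 2·P(B_{11.52} ≥ 4.48) = 2(1 − Φ(4.48/√11.52)) ≈ 0.1869

By the reflection principle for Brownian motion, P(M_t ≥ a) = 2 · P(B_t ≥ a) for a ≥ 0. Since B_t ~ N(0, t), P(B_t ≥ 4.48) = 1 − Φ(4.48/√t) = 1 − Φ(4.48/√11.52) = 1 − Φ(1.3199). So
  P(M_{11.52} ≥ 4.48) = 2(1 − Φ(1.3199)) ≈ 0.1869.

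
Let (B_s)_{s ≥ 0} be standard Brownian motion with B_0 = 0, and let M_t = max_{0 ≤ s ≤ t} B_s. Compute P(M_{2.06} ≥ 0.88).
P(M_{2.06} ≥ 0.88) = 2·P(B_{2.06} ≥ 0.88) = 2(1 − Φ(0.88/√2.06)) ≈ 0.5398

By the reflection principle for Brownian motion, P(M_t ≥ a) = 2 · P(B_t ≥ a) for a ≥ 0. Since B_t ~ N(0, t), P(B_t ≥ 0.88) = 1 − Φ(0.88/√t) = 1 − Φ(0.88/√2.06) = 1 − Φ(0.6131). So
  P(M_{2.06} ≥ 0.88) = 2(1 − Φ(0.6131)) ≈ 0.5398.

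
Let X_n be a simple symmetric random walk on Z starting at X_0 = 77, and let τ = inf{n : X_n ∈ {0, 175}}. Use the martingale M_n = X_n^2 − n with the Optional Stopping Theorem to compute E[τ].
E[τ] = 7546

M_n = X_n^2 − n is a martingale (since E[X_{n+1}^2 | F_n] = X_n^2 + 1). By OST (τ has finite mean in a bounded region), E[M_τ] = E[M_0] = X_0^2 − 0 = 77^2 = 5929. Also E[M_τ] = E[X_τ^2] − E[τ]. The walk exits at 0 or 175, with P(hit 175 first) = 77/175, so E[X_τ^2] = 175^2 · 77/175 + 0 = 13475. Thus E[τ] = E[X_τ^2] − E[M_τ] = 13475 − 5929 = 7546 = 77(175 − 77) = 7546.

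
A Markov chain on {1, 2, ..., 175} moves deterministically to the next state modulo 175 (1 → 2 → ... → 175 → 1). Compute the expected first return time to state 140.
E[T_140 | X_0 = 140] = 175

The chain cycles deterministically, so starting at state 140 it returns in exactly 175 steps. Equivalently, the stationary distribution is uniform π_j = 1/175 for every state j, so by Kac's formula E[T_140] = 1/π_140 = 175.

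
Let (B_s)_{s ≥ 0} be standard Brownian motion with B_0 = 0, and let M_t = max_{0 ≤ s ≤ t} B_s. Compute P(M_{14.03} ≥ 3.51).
P(M_{14.03} ≥ 3.51) = 2·P(B_{14.03} ≥ 3.51) = 2(1 − Φ(3.51/√14.03)) ≈ 0.3487

By the reflection principle for Brownian motion, P(M_t ≥ a) = 2 · P(B_t ≥ a) for a ≥ 0. Since B_t ~ N(0, t), P(B_t ≥ 3.51) = 1 − Φ(3.51/√t) = 1 − Φ(3.51/√14.03) = 1 − Φ(0.9371). So
  P(M_{14.03} ≥ 3.51) = 2(1 − Φ(0.9371)) ≈ 0.3487.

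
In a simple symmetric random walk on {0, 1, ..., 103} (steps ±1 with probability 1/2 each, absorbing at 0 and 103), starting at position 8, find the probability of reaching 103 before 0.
P(hit 103 before 0) = 8/103

Let u_k = P(hit 103 before 0 | start at k). Then u_0 = 0, u_103 = 1, and u_k = u_{k-1}/2 + u_{k+1}/2 for 1 ≤ k ≤ 102. This harmonic recurrence is solved by u_k = k/103, giving u_8 = 8/103.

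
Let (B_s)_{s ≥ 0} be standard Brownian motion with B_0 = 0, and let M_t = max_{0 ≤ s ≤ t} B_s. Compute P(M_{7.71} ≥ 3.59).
P(M_{7.71} ≥ 3.59) = 2·P(B_{7.71} ≥ 3.59) = 2(1 − Φ(3.59/√7.71)) ≈ 0.1960

By the reflection principle for Brownian motion, P(M_t ≥ a) = 2 · P(B_t ≥ a) for a ≥ 0. Since B_t ~ N(0, t), P(B_t ≥ 3.59) = 1 − Φ(3.59/√t) = 1 − Φ(3.59/√7.71) = 1 − Φ(1.2929). So
  P(M_{7.71} ≥ 3.59) = 2(1 − Φ(1.2929)) ≈ 0.1960.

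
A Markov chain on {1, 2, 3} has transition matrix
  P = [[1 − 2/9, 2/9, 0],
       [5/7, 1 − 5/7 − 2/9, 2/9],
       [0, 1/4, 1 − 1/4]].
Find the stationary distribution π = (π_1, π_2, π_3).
π = (405/643, 126/643, 112/643)

This is a birth-death chain on three states, which satisfies detailed balance: π_1 · P_{12} = π_2 · P_{21} and π_2 · P_{23} = π_3 · P_{32}.
From π_1 · 2/9 = π_2 · 5/7: π_2/π_1 = (2/9)/(5/7) = 14/45.
From π_2 · 2/9 = π_3 · 1/4: π_3/π_2 = (2/9)/(1/4) = 8/9.
Take π_1 proportional to 1; then unnormalized π = (1, 14/45, 112/405). Normalize by dividing by the sum 643/405:
  π = (405/643, 126/643, 112/643).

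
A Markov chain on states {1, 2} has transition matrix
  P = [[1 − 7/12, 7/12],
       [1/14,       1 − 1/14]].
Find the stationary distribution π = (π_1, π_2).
π_1 = 6/55, π_2 = 49/55

Solve πP = π with π_1 + π_2 = 1. From πP = π: π_1 · (1 − 7/12) + π_2 · 1/14 = π_1 ⇒ π_2 · 1/14 = π_1 · 7/12 ⇒ π_2/π_1 = (7/12)/(1/14) = 49/6. Together with π_1 + π_2 = 1:
  π_1 = (1/14)/(7/12 + 1/14) = (1/14)/(55/84) = 6/55,
  π_2 = (7/12)/(7/12 + 1/14) = (7/12)/(55/84) = 49/55.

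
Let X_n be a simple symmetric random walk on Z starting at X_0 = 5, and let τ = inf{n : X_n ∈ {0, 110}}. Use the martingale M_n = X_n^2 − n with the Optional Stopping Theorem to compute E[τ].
E[τ] = 525

M_n = X_n^2 − n is a martingale (since E[X_{n+1}^2 | F_n] = X_n^2 + 1). By OST (τ has finite mean in a bounded region), E[M_τ] = E[M_0] = X_0^2 − 0 = 5^2 = 25. Also E[M_τ] = E[X_τ^2] − E[τ]. The walk exits at 0 or 110, with P(hit 110 first) = 5/110, so E[X_τ^2] = 110^2 · 5/110 + 0 = 550. Thus E[τ] = E[X_τ^2] − E[M_τ] = 550 − 25 = 525 = 5(110 − 5) = 525.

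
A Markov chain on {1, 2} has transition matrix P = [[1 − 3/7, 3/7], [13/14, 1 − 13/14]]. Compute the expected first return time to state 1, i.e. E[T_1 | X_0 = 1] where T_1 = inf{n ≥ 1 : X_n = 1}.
E[T_1 | X_0 = 1] = 1/π_1 = 19/13

For an irreducible recurrent Markov chain with stationary distribution π, E[T_i | X_0 = i] = 1/π_i (Kac's formula). Here π_1 = (13/14)/(3/7 + 13/14) = (13/14)/(19/14) = 13/19, so E[T_1 | X_0 = 1] = 1/π_1 = (3/7 + 13/14)/(13/14) = (19/14)/(13/14) = 19/13.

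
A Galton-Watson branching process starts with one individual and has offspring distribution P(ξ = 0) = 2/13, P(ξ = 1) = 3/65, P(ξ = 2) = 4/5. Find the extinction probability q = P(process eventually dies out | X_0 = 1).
q = 5/26

The pgf is f(s) = 2/13 + 3/65·s + 4/5·s². The extinction probability q is the smallest fixed point of f in [0, 1]. Setting s = f(s):
  4/5·s² + (3/65 − 1)·s + 2/13 = 0
  4/5·s² − (2/13 + 4/5)·s + 2/13 = 0
which factors as (s − 1)·(4/5·s − 2/13) = 0, giving roots s = 1 and s = (2/13)/(4/5) = 5/26.
Mean offspring μ = 3/65 + 2·4/5 = 107/65 > 1 (supercritical), so q < 1. The extinction probability is the smaller root: q = (2/13)/(4/5) = 5/26.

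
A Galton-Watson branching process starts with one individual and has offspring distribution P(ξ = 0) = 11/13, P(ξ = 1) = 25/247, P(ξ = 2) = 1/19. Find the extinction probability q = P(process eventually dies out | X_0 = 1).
q = 1

Mean offspring μ = 0·11/13 + 1·25/247 + 2·1/19 = 51/247 ≤ 1. For μ ≤ 1 with offspring not concentrated at 1, the Galton-Watson process goes extinct almost surely, so q = 1.
(Algebraic check: The pgf is f(s) = 11/13 + 25/247·s + 1/19·s². The extinction probability q is the smallest fixed point of f in [0, 1]. Setting s = f(s):
  1/19·s² + (25/247 − 1)·s + 11/13 = 0
  1/19·s² − (11/13 + 1/19)·s + 11/13 = 0
which factors as (s − 1)·(1/19·s − 11/13) = 0, giving roots s = 1 and s = (11/13)/(1/19) = 209/13. Since 209/13 ≥ 1, the smallest root in [0, 1] is s = 1.)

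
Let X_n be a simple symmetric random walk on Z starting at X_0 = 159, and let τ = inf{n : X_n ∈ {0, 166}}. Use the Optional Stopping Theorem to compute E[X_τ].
E[X_τ] = 159

X_n is a martingale and τ is a bounded-mean stopping time (indeed τ is finite a.s. with bounded expectation since the walk is in a bounded region). By the OST, E[X_τ] = E[X_0] = 159. Equivalently: E[X_τ] = 166 · P(hit 166 first) + 0 · P(hit 0 first) = 166 · (159/166) = 159.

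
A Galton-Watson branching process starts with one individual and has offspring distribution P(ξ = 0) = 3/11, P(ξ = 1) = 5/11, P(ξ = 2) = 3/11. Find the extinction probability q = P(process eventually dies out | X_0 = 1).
q = 1

Mean offspring μ = 0·3/11 + 1·5/11 + 2·3/11 = 1 ≤ 1. For μ ≤ 1 with offspring not concentrated at 1, the Galton-Watson process goes extinct almost surely, so q = 1.
(Algebraic check: The pgf is f(s) = 3/11 + 5/11·s + 3/11·s². The extinction probability q is the smallest fixed point of f in [0, 1]. Setting s = f(s):
  3/11·s² + (5/11 − 1)·s + 3/11 = 0
  3/11·s² − (3/11 + 3/11)·s + 3/11 = 0
which factors as (s − 1)·(3/11·s − 3/11) = 0, giving roots s = 1 and s = (3/11)/(3/11) = 1. Since 1 ≥ 1, the smallest root in [0, 1] is s = 1.)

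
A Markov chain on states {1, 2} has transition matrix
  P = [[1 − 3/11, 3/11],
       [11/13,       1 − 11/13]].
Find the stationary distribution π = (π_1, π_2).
π_1 = 121/160, π_2 = 39/160

Solve πP = π with π_1 + π_2 = 1. From πP = π: π_1 · (1 − 3/11) + π_2 · 11/13 = π_1 ⇒ π_2 · 11/13 = π_1 · 3/11 ⇒ π_2/π_1 = (3/11)/(11/13) = 39/121. Together with π_1 + π_2 = 1:
  π_1 = (11/13)/(3/11 + 11/13) = (11/13)/(160/143) = 121/160,
  π_2 = (3/11)/(3/11 + 11/13) = (3/11)/(160/143) = 39/160.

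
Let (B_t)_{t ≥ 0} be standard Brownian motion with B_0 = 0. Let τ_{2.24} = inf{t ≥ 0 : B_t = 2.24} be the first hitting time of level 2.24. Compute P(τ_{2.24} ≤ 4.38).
P(τ_{2.24} ≤ 4.38) = 2(1 − Φ(2.24/√4.38)) = 2(1 − Φ(1.0703)) ≈ 0.2845

By the reflection principle for standard BM, P(τ_b ≤ t) = 2 · P(B_t ≥ b). Since B_t ~ N(0, t), P(B_t ≥ 2.24) = 1 − Φ(2.24/√t) = 1 − Φ(2.24/√4.38) = 1 − Φ(1.0703) ≈ 0.14224. Doubling: P(τ_{2.24} ≤ 4.38) ≈ 2 · 0.14224 = 0.28448 ≈ 0.2845.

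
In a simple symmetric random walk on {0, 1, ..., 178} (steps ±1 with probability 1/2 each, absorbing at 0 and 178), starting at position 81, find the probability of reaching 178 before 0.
P(hit 178 before 0) = 81/178

Let u_k = P(hit 178 before 0 | start at k). Then u_0 = 0, u_178 = 1, and u_k = u_{k-1}/2 + u_{k+1}/2 for 1 ≤ k ≤ 177. This harmonic recurrence is solved by u_k = k/178, giving u_81 = 81/178.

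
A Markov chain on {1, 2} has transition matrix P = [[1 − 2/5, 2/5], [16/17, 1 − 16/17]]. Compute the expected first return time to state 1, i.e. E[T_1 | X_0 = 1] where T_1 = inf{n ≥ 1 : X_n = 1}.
E[T_1 | X_0 = 1] = 1/π_1 = 57/40

For an irreducible recurrent Markov chain with stationary distribution π, E[T_i | X_0 = i] = 1/π_i (Kac's formula). Here π_1 = (16/17)/(2/5 + 16/17) = (16/17)/(114/85) = 40/57, so E[T_1 | X_0 = 1] = 1/π_1 = (2/5 + 16/17)/(16/17) = (114/85)/(16/17) = 57/40.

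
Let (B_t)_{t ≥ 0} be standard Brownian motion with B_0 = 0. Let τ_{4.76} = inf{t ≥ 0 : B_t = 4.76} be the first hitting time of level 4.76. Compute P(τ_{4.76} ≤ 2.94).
P(τ_{4.76} ≤ 2.94) = 2(1 − Φ(4.76/√2.94)) = 2(1 − Φ(2.7761)) ≈ 0.0055

By the reflection principle for standard BM, P(τ_b ≤ t) = 2 · P(B_t ≥ b). Since B_t ~ N(0, t), P(B_t ≥ 4.76) = 1 − Φ(4.76/√t) = 1 − Φ(4.76/√2.94) = 1 − Φ(2.7761) ≈ 0.00275. Doubling: P(τ_{4.76} ≤ 2.94) ≈ 2 · 0.00275 = 0.00550 ≈ 0.0055.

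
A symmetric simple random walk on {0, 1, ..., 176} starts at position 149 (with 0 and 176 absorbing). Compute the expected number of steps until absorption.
E[τ | X_0 = 149] = 4023

Let v_k = E[τ | X_0 = k]. Boundary: v_0 = v_176 = 0. Recurrence: v_k = 1 + (v_{k-1} + v_{k+1})/2 for 1 ≤ k ≤ 175. The particular solution to v_k − (v_{k-1} + v_{k+1})/2 = 1 is v_k = −k^2. Adding homogeneous solution A + B k and matching boundaries gives v_k = k (176 − k). Substituting k = 149: v_149 = 149 · 27 = 4023.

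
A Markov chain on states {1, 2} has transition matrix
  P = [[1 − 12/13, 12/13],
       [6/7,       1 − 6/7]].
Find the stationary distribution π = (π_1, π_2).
π_1 = 13/27, π_2 = 14/27

Solve πP = π with π_1 + π_2 = 1. From πP = π: π_1 · (1 − 12/13) + π_2 · 6/7 = π_1 ⇒ π_2 · 6/7 = π_1 · 12/13 ⇒ π_2/π_1 = (12/13)/(6/7) = 14/13. Together with π_1 + π_2 = 1:
  π_1 = (6/7)/(12/13 + 6/7) = (6/7)/(162/91) = 13/27,
  π_2 = (12/13)/(12/13 + 6/7) = (12/13)/(162/91) = 14/27.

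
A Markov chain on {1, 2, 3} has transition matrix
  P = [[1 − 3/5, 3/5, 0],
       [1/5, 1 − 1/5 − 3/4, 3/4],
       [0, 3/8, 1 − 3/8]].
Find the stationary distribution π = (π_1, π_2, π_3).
π = (1/10, 3/10, 3/5)

This is a birth-death chain on three states, which satisfies detailed balance: π_1 · P_{12} = π_2 · P_{21} and π_2 · P_{23} = π_3 · P_{32}.
From π_1 · 3/5 = π_2 · 1/5: π_2/π_1 = (3/5)/(1/5) = 3.
From π_2 · 3/4 = π_3 · 3/8: π_3/π_2 = (3/4)/(3/8) = 2.
Take π_1 proportional to 1; then unnormalized π = (1, 3, 6). Normalize by dividing by the sum 10:
  π = (1/10, 3/10, 3/5).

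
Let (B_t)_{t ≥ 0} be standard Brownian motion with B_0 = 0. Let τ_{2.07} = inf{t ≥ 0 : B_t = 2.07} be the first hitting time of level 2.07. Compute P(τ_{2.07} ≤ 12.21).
P(τ_{2.07} ≤ 12.21) = 2(1 − Φ(2.07/√12.21)) = 2(1 − Φ(0.5924)) ≈ 0.5536

By the reflection principle for standard BM, P(τ_b ≤ t) = 2 · P(B_t ≥ b). Since B_t ~ N(0, t), P(B_t ≥ 2.07) = 1 − Φ(2.07/√t) = 1 − Φ(2.07/√12.21) = 1 − Φ(0.5924) ≈ 0.27679. Doubling: P(τ_{2.07} ≤ 12.21) ≈ 2 · 0.27679 = 0.55358 ≈ 0.5536.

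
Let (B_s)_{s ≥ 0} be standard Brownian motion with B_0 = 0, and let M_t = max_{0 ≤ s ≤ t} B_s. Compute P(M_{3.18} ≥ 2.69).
P(M_{3.18} ≥ 2.69) = 2·P(B_{3.18} ≥ 2.69) = 2(1 − Φ(2.69/√3.18)) ≈ 0.1314

By the reflection principle for Brownian motion, P(M_t ≥ a) = 2 · P(B_t ≥ a) for a ≥ 0. Since B_t ~ N(0, t), P(B_t ≥ 2.69) = 1 − Φ(2.69/√t) = 1 − Φ(2.69/√3.18) = 1 − Φ(1.5085). So
  P(M_{3.18} ≥ 2.69) = 2(1 − Φ(1.5085)) ≈ 0.1314.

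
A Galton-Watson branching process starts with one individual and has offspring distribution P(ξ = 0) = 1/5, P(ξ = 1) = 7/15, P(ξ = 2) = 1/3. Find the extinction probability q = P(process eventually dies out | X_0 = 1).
q = 3/5

The pgf is f(s) = 1/5 + 7/15·s + 1/3·s². The extinction probability q is the smallest fixed point of f in [0, 1]. Setting s = f(s):
  1/3·s² + (7/15 − 1)·s + 1/5 = 0
  1/3·s² − (1/5 + 1/3)·s + 1/5 = 0
which factors as (s − 1)·(1/3·s − 1/5) = 0, giving roots s = 1 and s = (1/5)/(1/3) = 3/5.
Mean offspring μ = 7/15 + 2·1/3 = 17/15 > 1 (supercritical), so q < 1. The extinction probability is the smaller root: q = (1/5)/(1/3) = 3/5.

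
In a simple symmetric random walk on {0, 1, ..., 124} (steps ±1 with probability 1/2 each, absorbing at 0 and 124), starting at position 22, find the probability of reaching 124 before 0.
P(hit 124 before 0) = 22/124 = 11/62

Let u_k = P(hit 124 before 0 | start at k). Then u_0 = 0, u_124 = 1, and u_k = u_{k-1}/2 + u_{k+1}/2 for 1 ≤ k ≤ 123. This harmonic recurrence is solved by u_k = k/124, giving u_22 = 22/124 = 11/62.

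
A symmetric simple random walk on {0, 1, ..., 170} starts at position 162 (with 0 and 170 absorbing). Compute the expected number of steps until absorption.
E[τ | X_0 = 162] = 1296

Let v_k = E[τ | X_0 = k]. Boundary: v_0 = v_170 = 0. Recurrence: v_k = 1 + (v_{k-1} + v_{k+1})/2 for 1 ≤ k ≤ 169. The particular solution to v_k − (v_{k-1} + v_{k+1})/2 = 1 is v_k = −k^2. Adding homogeneous solution A + B k and matching boundaries gives v_k = k (170 − k). Substituting k = 162: v_162 = 162 · 8 = 1296.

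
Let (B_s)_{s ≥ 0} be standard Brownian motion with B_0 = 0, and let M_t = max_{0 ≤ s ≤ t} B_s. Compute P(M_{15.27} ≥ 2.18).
P(M_{15.27} ≥ 2.18) = 2·P(B_{15.27} ≥ 2.18) = 2(1 − Φ(2.18/√15.27)) ≈ 0.5769

By the reflection principle for Brownian motion, P(M_t ≥ a) = 2 · P(B_t ≥ a) for a ≥ 0. Since B_t ~ N(0, t), P(B_t ≥ 2.18) = 1 − Φ(2.18/√t) = 1 − Φ(2.18/√15.27) = 1 − Φ(0.5579). So
  P(M_{15.27} ≥ 2.18) = 2(1 − Φ(0.5579)) ≈ 0.5769.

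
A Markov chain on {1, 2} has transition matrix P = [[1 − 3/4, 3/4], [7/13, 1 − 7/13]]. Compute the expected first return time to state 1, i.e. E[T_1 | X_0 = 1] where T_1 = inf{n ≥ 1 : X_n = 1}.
E[T_1 | X_0 = 1] = 1/π_1 = 67/28

For an irreducible recurrent Markov chain with stationary distribution π, E[T_i | X_0 = i] = 1/π_i (Kac's formula). Here π_1 = (7/13)/(3/4 + 7/13) = (7/13)/(67/52) = 28/67, so E[T_1 | X_0 = 1] = 1/π_1 = (3/4 + 7/13)/(7/13) = (67/52)/(7/13) = 67/28.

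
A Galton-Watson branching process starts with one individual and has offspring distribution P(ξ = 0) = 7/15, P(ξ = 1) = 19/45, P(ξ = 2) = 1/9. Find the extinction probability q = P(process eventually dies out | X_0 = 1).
q = 1

Mean offspring μ = 0·7/15 + 1·19/45 + 2·1/9 = 29/45 ≤ 1. For μ ≤ 1 with offspring not concentrated at 1, the Galton-Watson process goes extinct almost surely, so q = 1.
(Algebraic check: The pgf is f(s) = 7/15 + 19/45·s + 1/9·s². The extinction probability q is the smallest fixed point of f in [0, 1]. Setting s = f(s):
  1/9·s² + (19/45 − 1)·s + 7/15 = 0
  1/9·s² − (7/15 + 1/9)·s + 7/15 = 0
which factors as (s − 1)·(1/9·s − 7/15) = 0, giving roots s = 1 and s = (7/15)/(1/9) = 21/5. Since 21/5 ≥ 1, the smallest root in [0, 1] is s = 1.)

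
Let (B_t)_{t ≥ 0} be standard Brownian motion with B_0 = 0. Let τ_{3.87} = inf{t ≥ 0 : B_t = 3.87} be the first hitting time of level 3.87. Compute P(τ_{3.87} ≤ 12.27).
P(τ_{3.87} ≤ 12.27) = 2(1 − Φ(3.87/√12.27)) = 2(1 − Φ(1.1048)) ≈ 0.2692

By the reflection principle for standard BM, P(τ_b ≤ t) = 2 · P(B_t ≥ b). Since B_t ~ N(0, t), P(B_t ≥ 3.87) = 1 − Φ(3.87/√t) = 1 − Φ(3.87/√12.27) = 1 − Φ(1.1048) ≈ 0.13462. Doubling: P(τ_{3.87} ≤ 12.27) ≈ 2 · 0.13462 = 0.26924 ≈ 0.2692.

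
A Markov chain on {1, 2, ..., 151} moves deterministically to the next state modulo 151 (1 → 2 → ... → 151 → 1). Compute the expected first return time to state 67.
E[T_67 | X_0 = 67] = 151

The chain cycles deterministically, so starting at state 67 it returns in exactly 151 steps. Equivalently, the stationary distribution is uniform π_j = 1/151 for every state j, so by Kac's formula E[T_67] = 1/π_67 = 151.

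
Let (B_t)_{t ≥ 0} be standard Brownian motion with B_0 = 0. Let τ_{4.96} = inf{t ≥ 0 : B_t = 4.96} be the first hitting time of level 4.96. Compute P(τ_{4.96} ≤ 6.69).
P(τ_{4.96} ≤ 6.69) = 2(1 − Φ(4.96/√6.69)) = 2(1 − Φ(1.9176)) ≈ 0.0552

By the reflection principle for standard BM, P(τ_b ≤ t) = 2 · P(B_t ≥ b). Since B_t ~ N(0, t), P(B_t ≥ 4.96) = 1 − Φ(4.96/√t) = 1 − Φ(4.96/√6.69) = 1 − Φ(1.9176) ≈ 0.02758. Doubling: P(τ_{4.96} ≤ 6.69) ≈ 2 · 0.02758 = 0.05516 ≈ 0.0552.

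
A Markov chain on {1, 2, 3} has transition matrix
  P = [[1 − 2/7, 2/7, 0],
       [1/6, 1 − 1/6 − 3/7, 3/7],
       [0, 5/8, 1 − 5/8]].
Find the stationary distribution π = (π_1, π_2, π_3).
π = (245/953, 420/953, 288/953)

This is a birth-death chain on three states, which satisfies detailed balance: π_1 · P_{12} = π_2 · P_{21} and π_2 · P_{23} = π_3 · P_{32}.
From π_1 · 2/7 = π_2 · 1/6: π_2/π_1 = (2/7)/(1/6) = 12/7.
From π_2 · 3/7 = π_3 · 5/8: π_3/π_2 = (3/7)/(5/8) = 24/35.
Take π_1 proportional to 1; then unnormalized π = (1, 12/7, 288/245). Normalize by dividing by the sum 953/245:
  π = (245/953, 420/953, 288/953).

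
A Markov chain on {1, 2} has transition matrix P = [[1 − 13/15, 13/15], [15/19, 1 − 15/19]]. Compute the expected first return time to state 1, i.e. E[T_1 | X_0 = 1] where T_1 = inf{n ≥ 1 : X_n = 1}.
E[T_1 | X_0 = 1] = 1/π_1 = 472/225

For an irreducible recurrent Markov chain with stationary distribution π, E[T_i | X_0 = i] = 1/π_i (Kac's formula). Here π_1 = (15/19)/(13/15 + 15/19) = (15/19)/(472/285) = 225/472, so E[T_1 | X_0 = 1] = 1/π_1 = (13/15 + 15/19)/(15/19) = (472/285)/(15/19) = 472/225.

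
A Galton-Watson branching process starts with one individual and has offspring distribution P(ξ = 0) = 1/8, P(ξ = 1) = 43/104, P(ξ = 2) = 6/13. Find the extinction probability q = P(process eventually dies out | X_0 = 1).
q = 13/48

The pgf is f(s) = 1/8 + 43/104·s + 6/13·s². The extinction probability q is the smallest fixed point of f in [0, 1]. Setting s = f(s):
  6/13·s² + (43/104 − 1)·s + 1/8 = 0
  6/13·s² − (1/8 + 6/13)·s + 1/8 = 0
which factors as (s − 1)·(6/13·s − 1/8) = 0, giving roots s = 1 and s = (1/8)/(6/13) = 13/48.
Mean offspring μ = 43/104 + 2·6/13 = 139/104 > 1 (supercritical), so q < 1. The extinction probability is the smaller root: q = (1/8)/(6/13) = 13/48.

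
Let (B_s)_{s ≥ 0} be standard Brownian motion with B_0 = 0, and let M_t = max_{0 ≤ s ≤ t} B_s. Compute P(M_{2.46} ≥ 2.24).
P(M_{2.46} ≥ 2.24) = 2·P(B_{2.46} ≥ 2.24) = 2(1 − Φ(2.24/√2.46)) ≈ 0.1532

By the reflection principle for Brownian motion, P(M_t ≥ a) = 2 · P(B_t ≥ a) for a ≥ 0. Since B_t ~ N(0, t), P(B_t ≥ 2.24) = 1 − Φ(2.24/√t) = 1 − Φ(2.24/√2.46) = 1 − Φ(1.4282). So
  P(M_{2.46} ≥ 2.24) = 2(1 − Φ(1.4282)) ≈ 0.1532.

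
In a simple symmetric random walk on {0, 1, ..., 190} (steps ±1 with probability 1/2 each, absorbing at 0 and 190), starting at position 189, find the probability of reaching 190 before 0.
P(hit 190 before 0) = 189/190

Let u_k = P(hit 190 before 0 | start at k). Then u_0 = 0, u_190 = 1, and u_k = u_{k-1}/2 + u_{k+1}/2 for 1 ≤ k ≤ 189. This harmonic recurrence is solved by u_k = k/190, giving u_189 = 189/190.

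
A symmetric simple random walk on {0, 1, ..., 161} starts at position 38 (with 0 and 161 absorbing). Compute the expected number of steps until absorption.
E[τ | X_0 = 38] = 4674

Let v_k = E[τ | X_0 = k]. Boundary: v_0 = v_161 = 0. Recurrence: v_k = 1 + (v_{k-1} + v_{k+1})/2 for 1 ≤ k ≤ 160. The particular solution to v_k − (v_{k-1} + v_{k+1})/2 = 1 is v_k = −k^2. Adding homogeneous solution A + B k and matching boundaries gives v_k = k (161 − k). Substituting k = 38: v_38 = 38 · 123 = 4674.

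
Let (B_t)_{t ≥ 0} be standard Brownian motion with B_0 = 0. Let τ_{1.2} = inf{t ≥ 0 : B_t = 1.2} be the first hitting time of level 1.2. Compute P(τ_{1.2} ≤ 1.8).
P(τ_{1.2} ≤ 1.8) = 2(1 − Φ(1.2/√1.8)) = 2(1 − Φ(0.8944)) ≈ 0.3711

By the reflection principle for standard BM, P(τ_b ≤ t) = 2 · P(B_t ≥ b). Since B_t ~ N(0, t), P(B_t ≥ 1.2) = 1 − Φ(1.2/√t) = 1 − Φ(1.2/√1.8) = 1 − Φ(0.8944) ≈ 0.18555. Doubling: P(τ_{1.2} ≤ 1.8) ≈ 2 · 0.18555 = 0.37110 ≈ 0.3711.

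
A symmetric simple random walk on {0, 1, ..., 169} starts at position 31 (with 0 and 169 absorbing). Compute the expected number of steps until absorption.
E[τ | X_0 = 31] = 4278

Let v_k = E[τ | X_0 = k]. Boundary: v_0 = v_169 = 0. Recurrence: v_k = 1 + (v_{k-1} + v_{k+1})/2 for 1 ≤ k ≤ 168. The particular solution to v_k − (v_{k-1} + v_{k+1})/2 = 1 is v_k = −k^2. Adding homogeneous solution A + B k and matching boundaries gives v_k = k (169 − k). Substituting k = 31: v_31 = 31 · 138 = 4278.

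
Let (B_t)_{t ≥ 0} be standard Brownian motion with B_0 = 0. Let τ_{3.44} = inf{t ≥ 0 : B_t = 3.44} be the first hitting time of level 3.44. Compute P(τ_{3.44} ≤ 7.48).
P(τ_{3.44} ≤ 7.48) = 2(1 − Φ(3.44/√7.48)) = 2(1 − Φ(1.2578)) ≈ 0.2085

By the reflection principle for standard BM, P(τ_b ≤ t) = 2 · P(B_t ≥ b). Since B_t ~ N(0, t), P(B_t ≥ 3.44) = 1 − Φ(3.44/√t) = 1 − Φ(3.44/√7.48) = 1 − Φ(1.2578) ≈ 0.10423. Doubling: P(τ_{3.44} ≤ 7.48) ≈ 2 · 0.10423 = 0.20846 ≈ 0.2085.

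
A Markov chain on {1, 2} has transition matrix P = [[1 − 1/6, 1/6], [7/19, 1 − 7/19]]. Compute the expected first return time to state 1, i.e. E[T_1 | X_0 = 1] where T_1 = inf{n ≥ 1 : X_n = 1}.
E[T_1 | X_0 = 1] = 1/π_1 = 61/42

For an irreducible recurrent Markov chain with stationary distribution π, E[T_i | X_0 = i] = 1/π_i (Kac's formula). Here π_1 = (7/19)/(1/6 + 7/19) = (7/19)/(61/114) = 42/61, so E[T_1 | X_0 = 1] = 1/π_1 = (1/6 + 7/19)/(7/19) = (61/114)/(7/19) = 61/42.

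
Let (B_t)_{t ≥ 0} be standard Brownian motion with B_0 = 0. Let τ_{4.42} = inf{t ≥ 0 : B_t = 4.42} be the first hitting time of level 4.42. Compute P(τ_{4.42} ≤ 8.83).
P(τ_{4.42} ≤ 8.83) = 2(1 − Φ(4.42/√8.83)) = 2(1 − Φ(1.4874)) ≈ 0.1369

By the reflection principle for standard BM, P(τ_b ≤ t) = 2 · P(B_t ≥ b). Since B_t ~ N(0, t), P(B_t ≥ 4.42) = 1 − Φ(4.42/√t) = 1 − Φ(4.42/√8.83) = 1 − Φ(1.4874) ≈ 0.06845. Doubling: P(τ_{4.42} ≤ 8.83) ≈ 2 · 0.06845 = 0.13690 ≈ 0.1369.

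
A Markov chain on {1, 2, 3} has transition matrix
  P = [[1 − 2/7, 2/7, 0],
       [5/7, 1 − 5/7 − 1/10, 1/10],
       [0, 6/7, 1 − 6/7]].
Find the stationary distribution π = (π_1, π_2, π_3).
π = (150/217, 60/217, 1/31)

This is a birth-death chain on three states, which satisfies detailed balance: π_1 · P_{12} = π_2 · P_{21} and π_2 · P_{23} = π_3 · P_{32}.
From π_1 · 2/7 = π_2 · 5/7: π_2/π_1 = (2/7)/(5/7) = 2/5.
From π_2 · 1/10 = π_3 · 6/7: π_3/π_2 = (1/10)/(6/7) = 7/60.
Take π_1 proportional to 1; then unnormalized π = (1, 2/5, 7/150). Normalize by dividing by the sum 217/150:
  π = (150/217, 60/217, 1/31).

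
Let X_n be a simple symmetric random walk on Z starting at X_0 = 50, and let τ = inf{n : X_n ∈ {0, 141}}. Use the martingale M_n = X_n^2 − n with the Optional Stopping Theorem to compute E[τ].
E[τ] = 4550

M_n = X_n^2 − n is a martingale (since E[X_{n+1}^2 | F_n] = X_n^2 + 1). By OST (τ has finite mean in a bounded region), E[M_τ] = E[M_0] = X_0^2 − 0 = 50^2 = 2500. Also E[M_τ] = E[X_τ^2] − E[τ]. The walk exits at 0 or 141, with P(hit 141 first) = 50/141, so E[X_τ^2] = 141^2 · 50/141 + 0 = 7050. Thus E[τ] = E[X_τ^2] − E[M_τ] = 7050 − 2500 = 4550 = 50(141 − 50) = 4550.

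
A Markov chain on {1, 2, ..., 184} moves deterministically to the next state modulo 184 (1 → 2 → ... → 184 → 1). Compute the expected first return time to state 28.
E[T_28 | X_0 = 28] = 184

The chain cycles deterministically, so starting at state 28 it returns in exactly 184 steps. Equivalently, the stationary distribution is uniform π_j = 1/184 for every state j, so by Kac's formula E[T_28] = 1/π_28 = 184.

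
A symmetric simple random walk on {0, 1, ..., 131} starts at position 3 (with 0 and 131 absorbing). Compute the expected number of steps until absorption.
E[τ | X_0 = 3] = 384

Let v_k = E[τ | X_0 = k]. Boundary: v_0 = v_131 = 0. Recurrence: v_k = 1 + (v_{k-1} + v_{k+1})/2 for 1 ≤ k ≤ 130. The particular solution to v_k − (v_{k-1} + v_{k+1})/2 = 1 is v_k = −k^2. Adding homogeneous solution A + B k and matching boundaries gives v_k = k (131 − k). Substituting k = 3: v_3 = 3 · 128 = 384.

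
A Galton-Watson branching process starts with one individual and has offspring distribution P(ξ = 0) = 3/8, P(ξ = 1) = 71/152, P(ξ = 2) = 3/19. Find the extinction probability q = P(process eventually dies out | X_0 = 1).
q = 1

Mean offspring μ = 0·3/8 + 1·71/152 + 2·3/19 = 119/152 ≤ 1. For μ ≤ 1 with offspring not concentrated at 1, the Galton-Watson process goes extinct almost surely, so q = 1.
(Algebraic check: The pgf is f(s) = 3/8 + 71/152·s + 3/19·s². The extinction probability q is the smallest fixed point of f in [0, 1]. Setting s = f(s):
  3/19·s² + (71/152 − 1)·s + 3/8 = 0
  3/19·s² − (3/8 + 3/19)·s + 3/8 = 0
which factors as (s − 1)·(3/19·s − 3/8) = 0, giving roots s = 1 and s = (3/8)/(3/19) = 19/8. Since 19/8 ≥ 1, the smallest root in [0, 1] is s = 1.)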